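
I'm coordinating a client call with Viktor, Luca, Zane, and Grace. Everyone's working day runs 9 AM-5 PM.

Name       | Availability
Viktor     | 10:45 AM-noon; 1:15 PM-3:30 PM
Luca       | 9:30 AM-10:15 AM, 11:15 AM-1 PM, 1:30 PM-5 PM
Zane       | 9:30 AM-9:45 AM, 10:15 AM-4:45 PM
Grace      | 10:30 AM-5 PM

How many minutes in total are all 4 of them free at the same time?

Viktor ∩ Luca: 11:15-12:00, 13:30-15:30.
Viktor ∩ Luca ∩ Zane: 11:15-12:00, 13:30-15:30.
Viktor ∩ Luca ∩ Zane ∩ Grace: 11:15-12:00, 13:30-15:30.
Those are the intersection windows.
Summing the common windows: 45 + 120 = 165 minutes.

165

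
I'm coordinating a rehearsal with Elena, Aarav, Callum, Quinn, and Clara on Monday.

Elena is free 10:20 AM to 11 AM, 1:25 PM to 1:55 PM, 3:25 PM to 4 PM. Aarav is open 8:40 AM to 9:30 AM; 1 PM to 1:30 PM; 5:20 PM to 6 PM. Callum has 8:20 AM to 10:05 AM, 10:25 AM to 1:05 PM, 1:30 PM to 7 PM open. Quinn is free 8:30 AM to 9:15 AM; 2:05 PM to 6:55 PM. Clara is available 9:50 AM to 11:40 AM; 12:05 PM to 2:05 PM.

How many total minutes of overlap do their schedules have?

0

Elena ∩ Aarav: 13:25-13:30.
Elena ∩ Aarav ∩ Callum: ∅.
Elena ∩ Aarav ∩ Callum ∩ Quinn: ∅.
Elena ∩ Aarav ∩ Callum ∩ Quinn ∩ Clara: ∅.
There is no time when everyone is free.
There is no common window, so the total is 0 minutes.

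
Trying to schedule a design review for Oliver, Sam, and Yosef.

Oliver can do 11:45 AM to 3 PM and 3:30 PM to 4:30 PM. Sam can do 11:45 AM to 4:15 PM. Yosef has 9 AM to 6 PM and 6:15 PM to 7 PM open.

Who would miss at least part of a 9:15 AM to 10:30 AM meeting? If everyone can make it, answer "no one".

Oliver, Sam

Oliver: not fully free for 09:15-10:30. Sam: not fully free for 09:15-10:30. Yosef: free for 09:15-10:30.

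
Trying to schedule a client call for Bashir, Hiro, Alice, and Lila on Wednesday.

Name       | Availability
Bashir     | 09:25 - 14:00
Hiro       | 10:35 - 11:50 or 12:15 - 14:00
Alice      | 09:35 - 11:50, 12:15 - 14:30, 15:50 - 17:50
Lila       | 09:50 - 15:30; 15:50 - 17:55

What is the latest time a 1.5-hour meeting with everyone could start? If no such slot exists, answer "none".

12:30

Bashir ∩ Hiro: 10:35-11:50, 12:15-14:00.
Bashir ∩ Hiro ∩ Alice: 10:35-11:50, 12:15-14:00.
Bashir ∩ Hiro ∩ Alice ∩ Lila: 10:35-11:50, 12:15-14:00.
The last common window of at least 90 minutes is 12:15-14:00; a 90-minute meeting can start as late as 12:30 and still end by 14:00.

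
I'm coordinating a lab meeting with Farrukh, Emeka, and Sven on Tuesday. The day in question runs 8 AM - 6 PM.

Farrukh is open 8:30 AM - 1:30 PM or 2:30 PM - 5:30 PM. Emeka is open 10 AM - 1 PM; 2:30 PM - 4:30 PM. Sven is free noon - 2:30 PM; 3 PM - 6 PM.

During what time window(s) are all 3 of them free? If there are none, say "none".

Farrukh ∩ Emeka: 10:00-13:00, 14:30-16:30.
Farrukh ∩ Emeka ∩ Sven: 12:00-13:00, 15:00-16:30.
Those are the intersection windows.

12:00-13:00, 15:00-16:30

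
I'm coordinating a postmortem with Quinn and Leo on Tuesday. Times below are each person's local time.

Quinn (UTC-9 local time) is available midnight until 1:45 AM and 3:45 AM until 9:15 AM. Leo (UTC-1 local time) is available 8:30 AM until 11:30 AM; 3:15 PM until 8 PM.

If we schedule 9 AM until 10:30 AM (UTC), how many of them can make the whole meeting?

1

Quinn in UTC: 09:00-10:45, 12:45-18:15 (add 9h to convert from UTC-9).
Leo in UTC: 09:30-12:30, 16:15-21:00 (add 1h to convert from UTC-1).
Quinn can make the full 09:00-10:30 slot — that's 1.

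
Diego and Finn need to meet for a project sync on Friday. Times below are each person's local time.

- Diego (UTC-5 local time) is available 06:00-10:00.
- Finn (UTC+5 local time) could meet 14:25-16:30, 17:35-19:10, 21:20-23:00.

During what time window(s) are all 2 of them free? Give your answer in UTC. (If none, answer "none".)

Diego in UTC: 11:00-15:00 (add 5h to convert from UTC-5).
Finn in UTC: 09:25-11:30, 12:35-14:10, 16:20-18:00 (subtract 5h to convert from UTC+5).
Diego ∩ Finn: 11:00-11:30, 12:35-14:10.
Those are the intersection windows.

11:00-11:30, 12:35-14:10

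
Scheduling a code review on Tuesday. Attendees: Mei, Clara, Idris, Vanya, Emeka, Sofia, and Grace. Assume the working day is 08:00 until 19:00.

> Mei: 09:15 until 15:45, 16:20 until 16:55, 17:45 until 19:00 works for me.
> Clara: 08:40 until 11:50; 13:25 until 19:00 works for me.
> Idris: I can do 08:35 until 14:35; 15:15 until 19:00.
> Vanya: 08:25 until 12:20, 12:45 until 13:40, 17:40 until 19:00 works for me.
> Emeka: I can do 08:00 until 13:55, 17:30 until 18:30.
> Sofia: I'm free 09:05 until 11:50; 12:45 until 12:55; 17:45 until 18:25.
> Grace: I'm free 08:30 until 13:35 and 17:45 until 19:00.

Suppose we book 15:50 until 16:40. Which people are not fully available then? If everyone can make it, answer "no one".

Emeka, Grace, Mei, Sofia, Vanya

Mei: not fully free for 15:50-16:40. Clara: free for 15:50-16:40. Idris: free for 15:50-16:40. Vanya: not fully free for 15:50-16:40. Emeka: not fully free for 15:50-16:40. Sofia: not fully free for 15:50-16:40. Grace: not fully free for 15:50-16:40.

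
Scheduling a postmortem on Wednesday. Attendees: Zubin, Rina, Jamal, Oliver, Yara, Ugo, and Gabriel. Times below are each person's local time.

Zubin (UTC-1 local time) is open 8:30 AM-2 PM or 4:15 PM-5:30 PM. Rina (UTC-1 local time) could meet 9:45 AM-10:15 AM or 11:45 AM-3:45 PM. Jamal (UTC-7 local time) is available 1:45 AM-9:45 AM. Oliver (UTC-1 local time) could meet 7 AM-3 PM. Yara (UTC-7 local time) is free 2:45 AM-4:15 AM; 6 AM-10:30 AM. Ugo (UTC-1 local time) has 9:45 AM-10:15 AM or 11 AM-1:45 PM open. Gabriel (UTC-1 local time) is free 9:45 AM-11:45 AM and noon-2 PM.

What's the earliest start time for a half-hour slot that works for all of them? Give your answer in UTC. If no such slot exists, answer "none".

10:45

Zubin in UTC: 09:30-15:00, 17:15-18:30 (add 1h to convert from UTC-1).
Rina in UTC: 10:45-11:15, 12:45-16:45 (add 1h to convert from UTC-1).
Jamal in UTC: 08:45-16:45 (add 7h to convert from UTC-7).
Oliver in UTC: 08:00-16:00 (add 1h to convert from UTC-1).
Yara in UTC: 09:45-11:15, 13:00-17:30 (add 7h to convert from UTC-7).
Ugo in UTC: 10:45-11:15, 12:00-14:45 (add 1h to convert from UTC-1).
Gabriel in UTC: 10:45-12:45, 13:00-15:00 (add 1h to convert from UTC-1).
Zubin ∩ Rina: 10:45-11:15, 12:45-15:00.
Zubin ∩ Rina ∩ Jamal: 10:45-11:15, 12:45-15:00.
Zubin ∩ Rina ∩ Jamal ∩ Oliver: 10:45-11:15, 12:45-15:00.
Zubin ∩ Rina ∩ Jamal ∩ Oliver ∩ Yara: 10:45-11:15, 13:00-15:00.
Zubin ∩ Rina ∩ Jamal ∩ Oliver ∩ Yara ∩ Ugo: 10:45-11:15, 13:00-14:45.
Zubin ∩ Rina ∩ Jamal ∩ Oliver ∩ Yara ∩ Ugo ∩ Gabriel: 10:45-11:15, 13:00-14:45.
The first common window of at least 30 minutes is 10:45-11:15, so the earliest start is 10:45.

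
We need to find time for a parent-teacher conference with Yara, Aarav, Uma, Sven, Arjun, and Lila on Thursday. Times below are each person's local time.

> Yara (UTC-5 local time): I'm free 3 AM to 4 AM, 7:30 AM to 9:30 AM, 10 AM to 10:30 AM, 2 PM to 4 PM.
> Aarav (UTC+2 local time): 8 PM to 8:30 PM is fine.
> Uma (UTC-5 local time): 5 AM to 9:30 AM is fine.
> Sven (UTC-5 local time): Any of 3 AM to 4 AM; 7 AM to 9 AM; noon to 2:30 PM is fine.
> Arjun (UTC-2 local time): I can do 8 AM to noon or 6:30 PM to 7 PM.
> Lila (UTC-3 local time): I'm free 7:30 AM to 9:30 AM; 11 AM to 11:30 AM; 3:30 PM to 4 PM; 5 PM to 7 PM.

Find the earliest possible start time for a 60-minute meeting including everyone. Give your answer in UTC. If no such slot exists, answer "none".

none

Yara in UTC: 08:00-09:00, 12:30-14:30, 15:00-15:30, 19:00-21:00 (add 5h to convert from UTC-5).
Aarav in UTC: 18:00-18:30 (subtract 2h to convert from UTC+2).
Uma in UTC: 10:00-14:30 (add 5h to convert from UTC-5).
Sven in UTC: 08:00-09:00, 12:00-14:00, 17:00-19:30 (add 5h to convert from UTC-5).
Arjun in UTC: 10:00-14:00, 20:30-21:00 (add 2h to convert from UTC-2).
Lila in UTC: 10:30-12:30, 14:00-14:30, 18:30-19:00, 20:00-22:00 (add 3h to convert from UTC-3).
Yara ∩ Aarav: ∅.
Yara ∩ Aarav ∩ Uma: ∅.
Yara ∩ Aarav ∩ Uma ∩ Sven: ∅.
Yara ∩ Aarav ∩ Uma ∩ Sven ∩ Arjun: ∅.
Yara ∩ Aarav ∩ Uma ∩ Sven ∩ Arjun ∩ Lila: ∅.
There is no time when everyone is free.
No common window is at least 60 minutes long.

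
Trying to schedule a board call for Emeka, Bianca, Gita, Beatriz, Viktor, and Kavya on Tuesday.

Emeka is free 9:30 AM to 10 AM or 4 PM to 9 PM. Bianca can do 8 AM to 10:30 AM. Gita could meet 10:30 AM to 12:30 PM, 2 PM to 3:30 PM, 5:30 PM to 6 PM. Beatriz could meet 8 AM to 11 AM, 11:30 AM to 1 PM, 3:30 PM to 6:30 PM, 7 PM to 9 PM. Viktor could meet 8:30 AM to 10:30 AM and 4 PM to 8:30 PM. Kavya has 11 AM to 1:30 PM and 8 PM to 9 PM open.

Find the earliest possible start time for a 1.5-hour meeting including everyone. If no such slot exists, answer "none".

none

Emeka ∩ Bianca: 09:30-10:00.
Emeka ∩ Bianca ∩ Gita: ∅.
Emeka ∩ Bianca ∩ Gita ∩ Beatriz: ∅.
Emeka ∩ Bianca ∩ Gita ∩ Beatriz ∩ Viktor: ∅.
Emeka ∩ Bianca ∩ Gita ∩ Beatriz ∩ Viktor ∩ Kavya: ∅.
There is no time when everyone is free.
No common window is at least 90 minutes long.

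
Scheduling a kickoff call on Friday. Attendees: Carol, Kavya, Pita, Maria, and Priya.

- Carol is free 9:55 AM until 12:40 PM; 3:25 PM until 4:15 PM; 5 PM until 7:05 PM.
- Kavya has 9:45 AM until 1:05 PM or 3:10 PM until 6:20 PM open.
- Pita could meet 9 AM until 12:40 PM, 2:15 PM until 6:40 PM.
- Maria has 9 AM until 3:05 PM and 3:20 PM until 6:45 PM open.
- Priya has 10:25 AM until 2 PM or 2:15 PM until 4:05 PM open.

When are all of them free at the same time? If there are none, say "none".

Carol ∩ Kavya: 09:55-12:40, 15:25-16:15, 17:00-18:20.
Carol ∩ Kavya ∩ Pita: 09:55-12:40, 15:25-16:15, 17:00-18:20.
Carol ∩ Kavya ∩ Pita ∩ Maria: 09:55-12:40, 15:25-16:15, 17:00-18:20.
Carol ∩ Kavya ∩ Pita ∩ Maria ∩ Priya: 10:25-12:40, 15:25-16:05.
So the common availability across everyone is 10:25-12:40, 15:25-16:05.

10:25-12:40, 15:25-16:05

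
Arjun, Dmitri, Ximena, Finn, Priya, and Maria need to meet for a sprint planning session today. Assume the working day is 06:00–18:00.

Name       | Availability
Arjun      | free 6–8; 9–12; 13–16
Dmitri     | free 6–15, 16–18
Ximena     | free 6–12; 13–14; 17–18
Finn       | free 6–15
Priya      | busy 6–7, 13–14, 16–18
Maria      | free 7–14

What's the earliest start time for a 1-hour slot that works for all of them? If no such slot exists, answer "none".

Arjun free: 06:00-08:00, 09:00-12:00, 13:00-16:00.
Dmitri free: 06:00-15:00, 16:00-18:00.
Ximena free: 06:00-12:00, 13:00-14:00, 17:00-18:00.
Finn free: 06:00-15:00.
Priya free: 07:00-13:00, 14:00-16:00 (invert busy blocks within the working day).
Maria free: 07:00-14:00.
Arjun ∩ Dmitri: 06:00-08:00, 09:00-12:00, 13:00-15:00.
Arjun ∩ Dmitri ∩ Ximena: 06:00-08:00, 09:00-12:00, 13:00-14:00.
Arjun ∩ Dmitri ∩ Ximena ∩ Finn: 06:00-08:00, 09:00-12:00, 13:00-14:00.
Arjun ∩ Dmitri ∩ Ximena ∩ Finn ∩ Priya: 07:00-08:00, 09:00-12:00.
Arjun ∩ Dmitri ∩ Ximena ∩ Finn ∩ Priya ∩ Maria: 07:00-08:00, 09:00-12:00.
The first common window of at least 60 minutes is 07:00-08:00, so the earliest start is 07:00.

07:00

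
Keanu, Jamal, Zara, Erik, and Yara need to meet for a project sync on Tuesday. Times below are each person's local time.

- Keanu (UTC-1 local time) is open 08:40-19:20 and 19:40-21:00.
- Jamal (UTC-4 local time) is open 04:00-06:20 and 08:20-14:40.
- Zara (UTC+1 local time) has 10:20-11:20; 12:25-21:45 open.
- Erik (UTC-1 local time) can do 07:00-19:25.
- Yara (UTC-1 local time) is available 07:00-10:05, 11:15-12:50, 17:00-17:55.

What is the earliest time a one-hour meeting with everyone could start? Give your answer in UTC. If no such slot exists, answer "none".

Keanu in UTC: 09:40-20:20, 20:40-22:00 (add 1h to convert from UTC-1).
Jamal in UTC: 08:00-10:20, 12:20-18:40 (add 4h to convert from UTC-4).
Zara in UTC: 09:20-10:20, 11:25-20:45 (subtract 1h to convert from UTC+1).
Erik in UTC: 08:00-20:25 (add 1h to convert from UTC-1).
Yara in UTC: 08:00-11:05, 12:15-13:50, 18:00-18:55 (add 1h to convert from UTC-1).
Keanu ∩ Jamal: 09:40-10:20, 12:20-18:40.
Keanu ∩ Jamal ∩ Zara: 09:40-10:20, 12:20-18:40.
Keanu ∩ Jamal ∩ Zara ∩ Erik: 09:40-10:20, 12:20-18:40.
Keanu ∩ Jamal ∩ Zara ∩ Erik ∩ Yara: 09:40-10:20, 12:20-13:50, 18:00-18:40.
The first common window of at least 60 minutes is 12:20-13:50, so the earliest start is 12:20.

12:20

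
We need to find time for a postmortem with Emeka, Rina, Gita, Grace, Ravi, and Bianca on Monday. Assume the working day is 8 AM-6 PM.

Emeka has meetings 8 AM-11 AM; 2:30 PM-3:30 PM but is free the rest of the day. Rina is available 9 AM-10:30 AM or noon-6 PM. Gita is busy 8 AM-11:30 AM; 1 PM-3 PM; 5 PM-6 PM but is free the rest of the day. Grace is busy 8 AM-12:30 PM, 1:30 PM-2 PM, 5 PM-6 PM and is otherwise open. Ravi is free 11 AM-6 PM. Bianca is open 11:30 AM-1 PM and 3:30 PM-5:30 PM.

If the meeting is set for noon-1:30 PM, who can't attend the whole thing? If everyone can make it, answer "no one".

Bianca, Gita, Grace

Emeka free: 11:00-14:30, 15:30-18:00 (invert busy blocks within the working day).
Rina free: 09:00-10:30, 12:00-18:00.
Gita free: 11:30-13:00, 15:00-17:00 (invert busy blocks within the working day).
Grace free: 12:30-13:30, 14:00-17:00 (invert busy blocks within the working day).
Ravi free: 11:00-18:00.
Bianca free: 11:30-13:00, 15:30-17:30.
Emeka: free for 12:00-13:30. Rina: free for 12:00-13:30. Gita: not fully free for 12:00-13:30. Grace: not fully free for 12:00-13:30. Ravi: free for 12:00-13:30. Bianca: not fully free for 12:00-13:30.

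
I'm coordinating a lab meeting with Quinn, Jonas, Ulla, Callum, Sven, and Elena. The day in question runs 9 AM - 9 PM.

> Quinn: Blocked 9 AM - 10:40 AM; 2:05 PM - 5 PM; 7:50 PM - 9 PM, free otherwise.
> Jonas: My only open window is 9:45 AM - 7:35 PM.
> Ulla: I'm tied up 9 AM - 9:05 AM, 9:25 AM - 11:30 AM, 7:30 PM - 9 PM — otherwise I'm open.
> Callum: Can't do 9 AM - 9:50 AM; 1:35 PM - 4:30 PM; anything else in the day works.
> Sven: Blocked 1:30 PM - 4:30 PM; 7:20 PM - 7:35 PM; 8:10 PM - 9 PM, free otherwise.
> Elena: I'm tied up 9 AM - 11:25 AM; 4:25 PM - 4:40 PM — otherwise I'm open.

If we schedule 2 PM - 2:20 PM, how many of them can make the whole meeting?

3

Quinn free: 10:40-14:05, 17:00-19:50 (invert busy blocks within the working day).
Jonas free: 09:45-19:35.
Ulla free: 09:05-09:25, 11:30-19:30 (invert busy blocks within the working day).
Callum free: 09:50-13:35, 16:30-21:00 (invert busy blocks within the working day).
Sven free: 09:00-13:30, 16:30-19:20, 19:35-20:10 (invert busy blocks within the working day).
Elena free: 11:25-16:25, 16:40-21:00 (invert busy blocks within the working day).
Jonas, Ulla, and Elena can make the full 14:00-14:20 slot — that's 3.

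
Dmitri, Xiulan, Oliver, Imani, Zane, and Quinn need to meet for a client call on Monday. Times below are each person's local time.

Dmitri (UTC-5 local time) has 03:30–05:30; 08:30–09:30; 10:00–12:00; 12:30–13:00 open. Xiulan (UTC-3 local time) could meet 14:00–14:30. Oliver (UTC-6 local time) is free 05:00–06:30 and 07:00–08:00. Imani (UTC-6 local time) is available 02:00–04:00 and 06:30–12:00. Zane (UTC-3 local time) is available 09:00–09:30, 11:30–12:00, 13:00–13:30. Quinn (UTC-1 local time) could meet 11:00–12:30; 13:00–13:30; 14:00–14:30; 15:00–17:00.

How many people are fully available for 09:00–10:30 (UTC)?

1

Dmitri in UTC: 08:30-10:30, 13:30-14:30, 15:00-17:00, 17:30-18:00 (add 5h to convert from UTC-5).
Xiulan in UTC: 17:00-17:30 (add 3h to convert from UTC-3).
Oliver in UTC: 11:00-12:30, 13:00-14:00 (add 6h to convert from UTC-6).
Imani in UTC: 08:00-10:00, 12:30-18:00 (add 6h to convert from UTC-6).
Zane in UTC: 12:00-12:30, 14:30-15:00, 16:00-16:30 (add 3h to convert from UTC-3).
Quinn in UTC: 12:00-13:30, 14:00-14:30, 15:00-15:30, 16:00-18:00 (add 1h to convert from UTC-1).
Dmitri can make the full 09:00-10:30 slot — that's 1.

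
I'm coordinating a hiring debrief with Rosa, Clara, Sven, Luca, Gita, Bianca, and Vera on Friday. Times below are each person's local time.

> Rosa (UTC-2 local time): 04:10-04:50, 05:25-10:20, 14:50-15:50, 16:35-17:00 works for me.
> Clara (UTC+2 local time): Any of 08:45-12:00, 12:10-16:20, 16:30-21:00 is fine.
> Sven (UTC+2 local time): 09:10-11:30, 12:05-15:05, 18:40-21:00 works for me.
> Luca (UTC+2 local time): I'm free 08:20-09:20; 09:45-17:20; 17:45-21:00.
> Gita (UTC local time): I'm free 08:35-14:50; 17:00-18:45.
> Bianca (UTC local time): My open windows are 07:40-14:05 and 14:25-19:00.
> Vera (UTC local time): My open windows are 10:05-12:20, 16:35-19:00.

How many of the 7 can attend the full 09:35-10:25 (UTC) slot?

Rosa in UTC: 06:10-06:50, 07:25-12:20, 16:50-17:50, 18:35-19:00 (add 2h to convert from UTC-2).
Clara in UTC: 06:45-10:00, 10:10-14:20, 14:30-19:00 (subtract 2h to convert from UTC+2).
Sven in UTC: 07:10-09:30, 10:05-13:05, 16:40-19:00 (subtract 2h to convert from UTC+2).
Luca in UTC: 06:20-07:20, 07:45-15:20, 15:45-19:00 (subtract 2h to convert from UTC+2).
Gita in UTC: 08:35-14:50, 17:00-18:45.
Bianca in UTC: 07:40-14:05, 14:25-19:00.
Vera in UTC: 10:05-12:20, 16:35-19:00.
Rosa, Luca, Gita, and Bianca can make the full 09:35-10:25 slot — that's 4.

4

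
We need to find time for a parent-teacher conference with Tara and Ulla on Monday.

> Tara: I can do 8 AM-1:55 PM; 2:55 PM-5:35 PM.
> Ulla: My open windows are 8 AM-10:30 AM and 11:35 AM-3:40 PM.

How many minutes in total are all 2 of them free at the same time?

Tara ∩ Ulla: 08:00-10:30, 11:35-13:55, 14:55-15:40.
Those are the intersection windows.
Summing the common windows: 150 + 140 + 45 = 335 minutes.

335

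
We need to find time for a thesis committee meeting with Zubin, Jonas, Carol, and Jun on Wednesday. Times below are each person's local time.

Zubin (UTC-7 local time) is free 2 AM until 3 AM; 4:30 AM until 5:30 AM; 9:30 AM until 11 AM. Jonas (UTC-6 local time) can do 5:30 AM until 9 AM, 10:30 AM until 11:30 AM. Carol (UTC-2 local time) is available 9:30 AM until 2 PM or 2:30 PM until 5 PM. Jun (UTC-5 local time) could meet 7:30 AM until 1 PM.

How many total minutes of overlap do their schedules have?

Zubin in UTC: 09:00-10:00, 11:30-12:30, 16:30-18:00 (add 7h to convert from UTC-7).
Jonas in UTC: 11:30-15:00, 16:30-17:30 (add 6h to convert from UTC-6).
Carol in UTC: 11:30-16:00, 16:30-19:00 (add 2h to convert from UTC-2).
Jun in UTC: 12:30-18:00 (add 5h to convert from UTC-5).
Zubin ∩ Jonas: 11:30-12:30, 16:30-17:30.
Zubin ∩ Jonas ∩ Carol: 11:30-12:30, 16:30-17:30.
Zubin ∩ Jonas ∩ Carol ∩ Jun: 16:30-17:30.
Those are the intersection windows.
That's a single block of 60 minutes.

60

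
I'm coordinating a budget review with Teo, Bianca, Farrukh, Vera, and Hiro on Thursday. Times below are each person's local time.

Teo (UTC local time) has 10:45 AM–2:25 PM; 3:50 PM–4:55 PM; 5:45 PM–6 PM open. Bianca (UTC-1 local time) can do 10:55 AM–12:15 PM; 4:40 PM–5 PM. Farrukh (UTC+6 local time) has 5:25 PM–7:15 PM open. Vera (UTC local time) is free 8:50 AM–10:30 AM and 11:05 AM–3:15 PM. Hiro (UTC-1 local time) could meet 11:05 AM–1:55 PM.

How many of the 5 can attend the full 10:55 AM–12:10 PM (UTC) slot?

Teo in UTC: 10:45-14:25, 15:50-16:55, 17:45-18:00.
Bianca in UTC: 11:55-13:15, 17:40-18:00 (add 1h to convert from UTC-1).
Farrukh in UTC: 11:25-13:15 (subtract 6h to convert from UTC+6).
Vera in UTC: 08:50-10:30, 11:05-15:15.
Hiro in UTC: 12:05-14:55 (add 1h to convert from UTC-1).
Teo can make the full 10:55-12:10 slot — that's 1.

1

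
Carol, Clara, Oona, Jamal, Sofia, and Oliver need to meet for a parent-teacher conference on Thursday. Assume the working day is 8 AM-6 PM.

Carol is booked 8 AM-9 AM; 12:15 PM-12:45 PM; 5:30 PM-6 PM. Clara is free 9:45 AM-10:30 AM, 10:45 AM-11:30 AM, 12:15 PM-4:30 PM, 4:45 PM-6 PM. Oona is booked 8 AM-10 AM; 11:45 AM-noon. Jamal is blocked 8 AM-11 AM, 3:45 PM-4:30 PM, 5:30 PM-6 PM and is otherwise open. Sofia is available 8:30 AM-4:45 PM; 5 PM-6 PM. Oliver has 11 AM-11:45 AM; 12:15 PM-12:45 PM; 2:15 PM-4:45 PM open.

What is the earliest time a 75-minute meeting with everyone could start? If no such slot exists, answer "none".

Carol free: 09:00-12:15, 12:45-17:30 (invert busy blocks within the working day).
Clara free: 09:45-10:30, 10:45-11:30, 12:15-16:30, 16:45-18:00.
Oona free: 10:00-11:45, 12:00-18:00 (invert busy blocks within the working day).
Jamal free: 11:00-15:45, 16:30-17:30 (invert busy blocks within the working day).
Sofia free: 08:30-16:45, 17:00-18:00.
Oliver free: 11:00-11:45, 12:15-12:45, 14:15-16:45.
Carol ∩ Clara: 09:45-10:30, 10:45-11:30, 12:45-16:30, 16:45-17:30.
Carol ∩ Clara ∩ Oona: 10:00-10:30, 10:45-11:30, 12:45-16:30, 16:45-17:30.
Carol ∩ Clara ∩ Oona ∩ Jamal: 11:00-11:30, 12:45-15:45, 16:45-17:30.
Carol ∩ Clara ∩ Oona ∩ Jamal ∩ Sofia: 11:00-11:30, 12:45-15:45, 17:00-17:30.
Carol ∩ Clara ∩ Oona ∩ Jamal ∩ Sofia ∩ Oliver: 11:00-11:30, 14:15-15:45.
The first common window of at least 75 minutes is 14:15-15:45, so the earliest start is 14:15.

14:15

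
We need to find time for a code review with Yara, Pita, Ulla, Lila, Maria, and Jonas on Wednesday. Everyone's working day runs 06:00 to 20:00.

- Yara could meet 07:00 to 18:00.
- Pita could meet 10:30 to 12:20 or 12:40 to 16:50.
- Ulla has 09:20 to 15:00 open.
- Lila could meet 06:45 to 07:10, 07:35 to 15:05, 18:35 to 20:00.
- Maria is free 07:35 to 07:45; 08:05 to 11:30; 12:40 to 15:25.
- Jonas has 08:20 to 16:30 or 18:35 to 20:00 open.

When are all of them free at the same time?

10:30-11:30, 12:40-15:00

Yara ∩ Pita: 10:30-12:20, 12:40-16:50.
Yara ∩ Pita ∩ Ulla: 10:30-12:20, 12:40-15:00.
Yara ∩ Pita ∩ Ulla ∩ Lila: 10:30-12:20, 12:40-15:00.
Yara ∩ Pita ∩ Ulla ∩ Lila ∩ Maria: 10:30-11:30, 12:40-15:00.
Yara ∩ Pita ∩ Ulla ∩ Lila ∩ Maria ∩ Jonas: 10:30-11:30, 12:40-15:00.
Those are the intersection windows.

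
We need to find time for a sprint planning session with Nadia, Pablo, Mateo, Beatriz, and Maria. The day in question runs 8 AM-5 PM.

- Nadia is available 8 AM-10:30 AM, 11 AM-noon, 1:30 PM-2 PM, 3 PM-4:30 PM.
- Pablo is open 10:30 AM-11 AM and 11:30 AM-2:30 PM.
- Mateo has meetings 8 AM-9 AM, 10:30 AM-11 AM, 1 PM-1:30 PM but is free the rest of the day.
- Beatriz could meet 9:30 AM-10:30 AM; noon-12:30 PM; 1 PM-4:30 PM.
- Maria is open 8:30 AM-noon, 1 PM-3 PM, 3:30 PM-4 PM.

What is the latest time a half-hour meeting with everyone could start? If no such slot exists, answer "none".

13:30

Nadia free: 08:00-10:30, 11:00-12:00, 13:30-14:00, 15:00-16:30.
Pablo free: 10:30-11:00, 11:30-14:30.
Mateo free: 09:00-10:30, 11:00-13:00, 13:30-17:00 (invert busy blocks within the working day).
Beatriz free: 09:30-10:30, 12:00-12:30, 13:00-16:30.
Maria free: 08:30-12:00, 13:00-15:00, 15:30-16:00.
Nadia ∩ Pablo: 11:30-12:00, 13:30-14:00.
Nadia ∩ Pablo ∩ Mateo: 11:30-12:00, 13:30-14:00.
Nadia ∩ Pablo ∩ Mateo ∩ Beatriz: 13:30-14:00.
Nadia ∩ Pablo ∩ Mateo ∩ Beatriz ∩ Maria: 13:30-14:00.
The last common window of at least 30 minutes is 13:30-14:00; a 30-minute meeting can start as late as 13:30 and still end by 14:00.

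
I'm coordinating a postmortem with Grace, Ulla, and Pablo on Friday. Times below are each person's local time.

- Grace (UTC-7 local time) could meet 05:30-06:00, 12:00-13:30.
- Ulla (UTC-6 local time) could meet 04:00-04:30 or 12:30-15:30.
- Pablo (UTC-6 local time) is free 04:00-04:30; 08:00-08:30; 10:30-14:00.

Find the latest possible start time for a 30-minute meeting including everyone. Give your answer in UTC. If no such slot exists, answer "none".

Grace in UTC: 12:30-13:00, 19:00-20:30 (add 7h to convert from UTC-7).
Ulla in UTC: 10:00-10:30, 18:30-21:30 (add 6h to convert from UTC-6).
Pablo in UTC: 10:00-10:30, 14:00-14:30, 16:30-20:00 (add 6h to convert from UTC-6).
Grace ∩ Ulla: 19:00-20:30.
Grace ∩ Ulla ∩ Pablo: 19:00-20:00.
So the common availability across everyone is 19:00-20:00.
The last common window of at least 30 minutes is 19:00-20:00; a 30-minute meeting can start as late as 19:30 and still end by 20:00.

19:30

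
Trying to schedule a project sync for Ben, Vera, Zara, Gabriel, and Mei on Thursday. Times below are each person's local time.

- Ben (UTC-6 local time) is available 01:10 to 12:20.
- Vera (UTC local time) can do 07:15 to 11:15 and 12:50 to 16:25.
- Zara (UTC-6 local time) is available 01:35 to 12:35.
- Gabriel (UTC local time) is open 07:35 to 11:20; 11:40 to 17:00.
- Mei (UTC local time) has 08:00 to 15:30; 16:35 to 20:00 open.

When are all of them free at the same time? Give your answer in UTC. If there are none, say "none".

08:00-11:15, 12:50-15:30

Ben in UTC: 07:10-18:20 (add 6h to convert from UTC-6).
Vera in UTC: 07:15-11:15, 12:50-16:25.
Zara in UTC: 07:35-18:35 (add 6h to convert from UTC-6).
Gabriel in UTC: 07:35-11:20, 11:40-17:00.
Mei in UTC: 08:00-15:30, 16:35-20:00.
Ben ∩ Vera: 07:15-11:15, 12:50-16:25.
Ben ∩ Vera ∩ Zara: 07:35-11:15, 12:50-16:25.
Ben ∩ Vera ∩ Zara ∩ Gabriel: 07:35-11:15, 12:50-16:25.
Ben ∩ Vera ∩ Zara ∩ Gabriel ∩ Mei: 08:00-11:15, 12:50-15:30.
So the common availability across everyone is 08:00-11:15, 12:50-15:30.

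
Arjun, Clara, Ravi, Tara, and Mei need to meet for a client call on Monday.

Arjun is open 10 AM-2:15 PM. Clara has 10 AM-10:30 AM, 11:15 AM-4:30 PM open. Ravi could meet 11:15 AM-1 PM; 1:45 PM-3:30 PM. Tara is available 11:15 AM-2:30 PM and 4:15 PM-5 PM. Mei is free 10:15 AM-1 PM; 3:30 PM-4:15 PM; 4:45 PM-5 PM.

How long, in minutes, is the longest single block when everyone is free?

Arjun ∩ Clara: 10:00-10:30, 11:15-14:15.
Arjun ∩ Clara ∩ Ravi: 11:15-13:00, 13:45-14:15.
Arjun ∩ Clara ∩ Ravi ∩ Tara: 11:15-13:00, 13:45-14:15.
Arjun ∩ Clara ∩ Ravi ∩ Tara ∩ Mei: 11:15-13:00.
The longest is 11:15-13:00 at 105 minutes.

105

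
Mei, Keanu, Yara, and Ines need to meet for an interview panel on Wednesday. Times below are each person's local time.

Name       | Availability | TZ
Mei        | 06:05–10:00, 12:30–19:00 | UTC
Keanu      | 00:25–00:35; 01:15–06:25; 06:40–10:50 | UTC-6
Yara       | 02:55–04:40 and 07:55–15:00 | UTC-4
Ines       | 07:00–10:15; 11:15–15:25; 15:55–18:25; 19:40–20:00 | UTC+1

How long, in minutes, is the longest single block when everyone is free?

Mei in UTC: 06:05-10:00, 12:30-19:00.
Keanu in UTC: 06:25-06:35, 07:15-12:25, 12:40-16:50 (add 6h to convert from UTC-6).
Yara in UTC: 06:55-08:40, 11:55-19:00 (add 4h to convert from UTC-4).
Ines in UTC: 06:00-09:15, 10:15-14:25, 14:55-17:25, 18:40-19:00 (subtract 1h to convert from UTC+1).
Mei ∩ Keanu: 06:25-06:35, 07:15-10:00, 12:40-16:50.
Mei ∩ Keanu ∩ Yara: 07:15-08:40, 12:40-16:50.
Mei ∩ Keanu ∩ Yara ∩ Ines: 07:15-08:40, 12:40-14:25, 14:55-16:50.
So the common availability across everyone is 07:15-08:40, 12:40-14:25, 14:55-16:50.
The longest is 14:55-16:50 at 115 minutes.

115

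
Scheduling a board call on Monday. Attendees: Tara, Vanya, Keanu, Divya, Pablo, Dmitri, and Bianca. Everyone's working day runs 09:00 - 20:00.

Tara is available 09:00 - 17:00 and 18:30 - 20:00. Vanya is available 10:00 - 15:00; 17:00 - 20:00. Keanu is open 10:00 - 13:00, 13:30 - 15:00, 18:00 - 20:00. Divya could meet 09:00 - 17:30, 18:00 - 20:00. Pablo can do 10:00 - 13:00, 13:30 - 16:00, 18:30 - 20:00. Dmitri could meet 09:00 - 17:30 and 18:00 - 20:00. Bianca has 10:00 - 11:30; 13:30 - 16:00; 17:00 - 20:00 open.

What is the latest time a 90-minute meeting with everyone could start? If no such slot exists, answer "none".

Tara ∩ Vanya: 10:00-15:00, 18:30-20:00.
Tara ∩ Vanya ∩ Keanu: 10:00-13:00, 13:30-15:00, 18:30-20:00.
Tara ∩ Vanya ∩ Keanu ∩ Divya: 10:00-13:00, 13:30-15:00, 18:30-20:00.
Tara ∩ Vanya ∩ Keanu ∩ Divya ∩ Pablo: 10:00-13:00, 13:30-15:00, 18:30-20:00.
Tara ∩ Vanya ∩ Keanu ∩ Divya ∩ Pablo ∩ Dmitri: 10:00-13:00, 13:30-15:00, 18:30-20:00.
Tara ∩ Vanya ∩ Keanu ∩ Divya ∩ Pablo ∩ Dmitri ∩ Bianca: 10:00-11:30, 13:30-15:00, 18:30-20:00.
Those are the intersection windows.
The last common window of at least 90 minutes is 18:30-20:00; a 90-minute meeting can start as late as 18:30 and still end by 20:00.

18:30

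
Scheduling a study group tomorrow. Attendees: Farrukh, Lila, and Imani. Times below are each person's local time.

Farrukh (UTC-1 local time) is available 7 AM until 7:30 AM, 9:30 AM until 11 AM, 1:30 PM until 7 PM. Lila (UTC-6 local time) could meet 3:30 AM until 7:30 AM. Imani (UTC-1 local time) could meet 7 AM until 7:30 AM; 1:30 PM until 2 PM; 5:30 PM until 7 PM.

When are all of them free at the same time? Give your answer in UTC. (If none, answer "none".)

Farrukh in UTC: 08:00-08:30, 10:30-12:00, 14:30-20:00 (add 1h to convert from UTC-1).
Lila in UTC: 09:30-13:30 (add 6h to convert from UTC-6).
Imani in UTC: 08:00-08:30, 14:30-15:00, 18:30-20:00 (add 1h to convert from UTC-1).
Farrukh ∩ Lila: 10:30-12:00.
Farrukh ∩ Lila ∩ Imani: ∅.
There is no time when everyone is free.

none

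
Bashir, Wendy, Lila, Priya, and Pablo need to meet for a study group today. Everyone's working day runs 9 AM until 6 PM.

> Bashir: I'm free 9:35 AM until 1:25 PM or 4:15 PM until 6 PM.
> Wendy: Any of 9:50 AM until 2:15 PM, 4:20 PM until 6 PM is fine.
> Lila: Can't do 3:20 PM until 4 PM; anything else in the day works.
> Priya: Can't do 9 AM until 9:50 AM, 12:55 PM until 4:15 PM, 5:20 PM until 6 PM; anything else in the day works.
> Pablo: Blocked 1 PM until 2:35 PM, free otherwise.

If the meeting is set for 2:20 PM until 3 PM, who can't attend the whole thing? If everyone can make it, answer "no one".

Bashir, Pablo, Priya, Wendy

Bashir free: 09:35-13:25, 16:15-18:00.
Wendy free: 09:50-14:15, 16:20-18:00.
Lila free: 09:00-15:20, 16:00-18:00 (invert busy blocks within the working day).
Priya free: 09:50-12:55, 16:15-17:20 (invert busy blocks within the working day).
Pablo free: 09:00-13:00, 14:35-18:00 (invert busy blocks within the working day).
Bashir: not fully free for 14:20-15:00. Wendy: not fully free for 14:20-15:00. Lila: free for 14:20-15:00. Priya: not fully free for 14:20-15:00. Pablo: not fully free for 14:20-15:00.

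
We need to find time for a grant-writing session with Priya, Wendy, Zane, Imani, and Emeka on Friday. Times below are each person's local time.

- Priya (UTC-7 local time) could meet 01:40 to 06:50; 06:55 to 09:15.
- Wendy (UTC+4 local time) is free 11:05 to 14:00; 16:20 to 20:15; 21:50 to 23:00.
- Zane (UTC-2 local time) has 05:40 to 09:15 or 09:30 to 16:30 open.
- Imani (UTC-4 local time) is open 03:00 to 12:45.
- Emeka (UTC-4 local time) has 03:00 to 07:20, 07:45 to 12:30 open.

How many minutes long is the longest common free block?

Priya in UTC: 08:40-13:50, 13:55-16:15 (add 7h to convert from UTC-7).
Wendy in UTC: 07:05-10:00, 12:20-16:15, 17:50-19:00 (subtract 4h to convert from UTC+4).
Zane in UTC: 07:40-11:15, 11:30-18:30 (add 2h to convert from UTC-2).
Imani in UTC: 07:00-16:45 (add 4h to convert from UTC-4).
Emeka in UTC: 07:00-11:20, 11:45-16:30 (add 4h to convert from UTC-4).
Priya ∩ Wendy: 08:40-10:00, 12:20-13:50, 13:55-16:15.
Priya ∩ Wendy ∩ Zane: 08:40-10:00, 12:20-13:50, 13:55-16:15.
Priya ∩ Wendy ∩ Zane ∩ Imani: 08:40-10:00, 12:20-13:50, 13:55-16:15.
Priya ∩ Wendy ∩ Zane ∩ Imani ∩ Emeka: 08:40-10:00, 12:20-13:50, 13:55-16:15.
So the common availability across everyone is 08:40-10:00, 12:20-13:50, 13:55-16:15.
The longest is 13:55-16:15 at 140 minutes.

140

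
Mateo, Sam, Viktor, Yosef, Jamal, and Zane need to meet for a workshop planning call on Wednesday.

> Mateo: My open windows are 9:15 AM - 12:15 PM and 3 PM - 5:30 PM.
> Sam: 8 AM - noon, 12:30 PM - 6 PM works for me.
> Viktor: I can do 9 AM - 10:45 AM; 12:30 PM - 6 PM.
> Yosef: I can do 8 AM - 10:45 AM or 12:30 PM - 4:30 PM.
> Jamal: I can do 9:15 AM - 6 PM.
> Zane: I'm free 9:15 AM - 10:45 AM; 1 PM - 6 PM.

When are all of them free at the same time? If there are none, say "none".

09:15-10:45, 15:00-16:30

Mateo ∩ Sam: 09:15-12:00, 15:00-17:30.
Mateo ∩ Sam ∩ Viktor: 09:15-10:45, 15:00-17:30.
Mateo ∩ Sam ∩ Viktor ∩ Yosef: 09:15-10:45, 15:00-16:30.
Mateo ∩ Sam ∩ Viktor ∩ Yosef ∩ Jamal: 09:15-10:45, 15:00-16:30.
Mateo ∩ Sam ∩ Viktor ∩ Yosef ∩ Jamal ∩ Zane: 09:15-10:45, 15:00-16:30.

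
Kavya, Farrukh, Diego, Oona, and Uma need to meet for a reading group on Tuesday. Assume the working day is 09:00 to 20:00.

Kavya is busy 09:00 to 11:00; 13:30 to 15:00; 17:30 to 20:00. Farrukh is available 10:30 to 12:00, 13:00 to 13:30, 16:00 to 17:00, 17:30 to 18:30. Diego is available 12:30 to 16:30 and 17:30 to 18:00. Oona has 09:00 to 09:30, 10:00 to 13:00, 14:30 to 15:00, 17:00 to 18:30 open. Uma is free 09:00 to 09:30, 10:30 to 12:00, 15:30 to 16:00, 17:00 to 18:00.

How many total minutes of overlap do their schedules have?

Kavya free: 11:00-13:30, 15:00-17:30 (invert busy blocks within the working day).
Farrukh free: 10:30-12:00, 13:00-13:30, 16:00-17:00, 17:30-18:30.
Diego free: 12:30-16:30, 17:30-18:00.
Oona free: 09:00-09:30, 10:00-13:00, 14:30-15:00, 17:00-18:30.
Uma free: 09:00-09:30, 10:30-12:00, 15:30-16:00, 17:00-18:00.
Kavya ∩ Farrukh: 11:00-12:00, 13:00-13:30, 16:00-17:00.
Kavya ∩ Farrukh ∩ Diego: 13:00-13:30, 16:00-16:30.
Kavya ∩ Farrukh ∩ Diego ∩ Oona: ∅.
Kavya ∩ Farrukh ∩ Diego ∩ Oona ∩ Uma: ∅.
There is no time when everyone is free.
There is no common window, so the total is 0 minutes.

0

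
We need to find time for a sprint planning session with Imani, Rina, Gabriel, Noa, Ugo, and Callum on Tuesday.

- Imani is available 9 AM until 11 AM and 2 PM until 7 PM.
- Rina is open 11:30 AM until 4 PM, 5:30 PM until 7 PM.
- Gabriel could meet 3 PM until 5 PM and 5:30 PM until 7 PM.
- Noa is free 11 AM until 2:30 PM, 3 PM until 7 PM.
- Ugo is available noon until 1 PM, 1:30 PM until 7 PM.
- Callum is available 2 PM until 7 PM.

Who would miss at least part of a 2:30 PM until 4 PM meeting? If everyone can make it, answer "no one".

Imani: free for 14:30-16:00. Rina: free for 14:30-16:00. Gabriel: not fully free for 14:30-16:00. Noa: not fully free for 14:30-16:00. Ugo: free for 14:30-16:00. Callum: free for 14:30-16:00.

Gabriel, Noa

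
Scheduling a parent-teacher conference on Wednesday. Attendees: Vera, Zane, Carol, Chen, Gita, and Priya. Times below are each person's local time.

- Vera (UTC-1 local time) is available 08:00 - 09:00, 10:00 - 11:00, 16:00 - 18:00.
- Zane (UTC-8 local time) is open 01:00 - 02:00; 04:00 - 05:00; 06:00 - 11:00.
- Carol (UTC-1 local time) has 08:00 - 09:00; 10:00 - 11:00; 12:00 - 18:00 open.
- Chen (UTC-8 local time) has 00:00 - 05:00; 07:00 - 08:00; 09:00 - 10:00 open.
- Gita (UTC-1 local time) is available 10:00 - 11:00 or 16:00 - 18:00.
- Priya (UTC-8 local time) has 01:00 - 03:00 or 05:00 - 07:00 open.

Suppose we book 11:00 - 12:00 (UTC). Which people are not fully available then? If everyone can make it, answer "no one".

Vera in UTC: 09:00-10:00, 11:00-12:00, 17:00-19:00 (add 1h to convert from UTC-1).
Zane in UTC: 09:00-10:00, 12:00-13:00, 14:00-19:00 (add 8h to convert from UTC-8).
Carol in UTC: 09:00-10:00, 11:00-12:00, 13:00-19:00 (add 1h to convert from UTC-1).
Chen in UTC: 08:00-13:00, 15:00-16:00, 17:00-18:00 (add 8h to convert from UTC-8).
Gita in UTC: 11:00-12:00, 17:00-19:00 (add 1h to convert from UTC-1).
Priya in UTC: 09:00-11:00, 13:00-15:00 (add 8h to convert from UTC-8).
Vera: free for 11:00-12:00. Zane: not fully free for 11:00-12:00. Carol: free for 11:00-12:00. Chen: free for 11:00-12:00. Gita: free for 11:00-12:00. Priya: not fully free for 11:00-12:00.

Priya, Zane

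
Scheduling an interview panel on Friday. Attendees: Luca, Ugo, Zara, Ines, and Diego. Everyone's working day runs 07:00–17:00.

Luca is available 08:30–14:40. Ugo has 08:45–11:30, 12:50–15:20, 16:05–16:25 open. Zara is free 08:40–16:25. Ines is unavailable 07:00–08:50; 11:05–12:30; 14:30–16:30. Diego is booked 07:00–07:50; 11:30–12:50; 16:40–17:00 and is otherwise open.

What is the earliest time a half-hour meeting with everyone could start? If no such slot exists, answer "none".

08:50

Luca free: 08:30-14:40.
Ugo free: 08:45-11:30, 12:50-15:20, 16:05-16:25.
Zara free: 08:40-16:25.
Ines free: 08:50-11:05, 12:30-14:30, 16:30-17:00 (invert busy blocks within the working day).
Diego free: 07:50-11:30, 12:50-16:40 (invert busy blocks within the working day).
Luca ∩ Ugo: 08:45-11:30, 12:50-14:40.
Luca ∩ Ugo ∩ Zara: 08:45-11:30, 12:50-14:40.
Luca ∩ Ugo ∩ Zara ∩ Ines: 08:50-11:05, 12:50-14:30.
Luca ∩ Ugo ∩ Zara ∩ Ines ∩ Diego: 08:50-11:05, 12:50-14:30.
Those are the intersection windows.
The first common window of at least 30 minutes is 08:50-11:05, so the earliest start is 08:50.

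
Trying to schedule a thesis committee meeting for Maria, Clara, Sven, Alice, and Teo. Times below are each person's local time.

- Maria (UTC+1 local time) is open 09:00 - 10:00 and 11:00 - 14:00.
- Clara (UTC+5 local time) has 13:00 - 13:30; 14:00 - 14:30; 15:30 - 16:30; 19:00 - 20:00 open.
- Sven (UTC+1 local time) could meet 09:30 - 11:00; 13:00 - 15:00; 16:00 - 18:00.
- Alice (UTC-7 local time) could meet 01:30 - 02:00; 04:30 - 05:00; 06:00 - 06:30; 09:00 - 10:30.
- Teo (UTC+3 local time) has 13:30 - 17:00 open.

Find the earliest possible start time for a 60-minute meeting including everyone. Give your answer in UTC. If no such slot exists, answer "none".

Maria in UTC: 08:00-09:00, 10:00-13:00 (subtract 1h to convert from UTC+1).
Clara in UTC: 08:00-08:30, 09:00-09:30, 10:30-11:30, 14:00-15:00 (subtract 5h to convert from UTC+5).
Sven in UTC: 08:30-10:00, 12:00-14:00, 15:00-17:00 (subtract 1h to convert from UTC+1).
Alice in UTC: 08:30-09:00, 11:30-12:00, 13:00-13:30, 16:00-17:30 (add 7h to convert from UTC-7).
Teo in UTC: 10:30-14:00 (subtract 3h to convert from UTC+3).
Maria ∩ Clara: 08:00-08:30, 10:30-11:30.
Maria ∩ Clara ∩ Sven: ∅.
Maria ∩ Clara ∩ Sven ∩ Alice: ∅.
Maria ∩ Clara ∩ Sven ∩ Alice ∩ Teo: ∅.
There is no time when everyone is free.
No common window is at least 60 minutes long.

none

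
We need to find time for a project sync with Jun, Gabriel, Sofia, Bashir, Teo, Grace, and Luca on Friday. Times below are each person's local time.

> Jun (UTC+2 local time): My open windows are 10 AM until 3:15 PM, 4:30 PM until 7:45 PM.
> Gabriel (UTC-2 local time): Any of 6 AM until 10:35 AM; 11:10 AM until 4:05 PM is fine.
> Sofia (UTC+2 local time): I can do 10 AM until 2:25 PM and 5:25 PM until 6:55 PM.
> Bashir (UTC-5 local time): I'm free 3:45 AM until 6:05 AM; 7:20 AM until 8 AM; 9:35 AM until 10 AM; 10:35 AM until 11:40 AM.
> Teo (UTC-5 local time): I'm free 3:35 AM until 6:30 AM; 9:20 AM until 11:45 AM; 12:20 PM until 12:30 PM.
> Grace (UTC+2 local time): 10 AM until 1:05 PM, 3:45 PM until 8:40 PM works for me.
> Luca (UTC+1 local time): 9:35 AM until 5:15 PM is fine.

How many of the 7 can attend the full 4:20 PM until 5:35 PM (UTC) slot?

3

Jun in UTC: 08:00-13:15, 14:30-17:45 (subtract 2h to convert from UTC+2).
Gabriel in UTC: 08:00-12:35, 13:10-18:05 (add 2h to convert from UTC-2).
Sofia in UTC: 08:00-12:25, 15:25-16:55 (subtract 2h to convert from UTC+2).
Bashir in UTC: 08:45-11:05, 12:20-13:00, 14:35-15:00, 15:35-16:40 (add 5h to convert from UTC-5).
Teo in UTC: 08:35-11:30, 14:20-16:45, 17:20-17:30 (add 5h to convert from UTC-5).
Grace in UTC: 08:00-11:05, 13:45-18:40 (subtract 2h to convert from UTC+2).
Luca in UTC: 08:35-16:15 (subtract 1h to convert from UTC+1).
Jun, Gabriel, and Grace can make the full 16:20-17:35 slot — that's 3.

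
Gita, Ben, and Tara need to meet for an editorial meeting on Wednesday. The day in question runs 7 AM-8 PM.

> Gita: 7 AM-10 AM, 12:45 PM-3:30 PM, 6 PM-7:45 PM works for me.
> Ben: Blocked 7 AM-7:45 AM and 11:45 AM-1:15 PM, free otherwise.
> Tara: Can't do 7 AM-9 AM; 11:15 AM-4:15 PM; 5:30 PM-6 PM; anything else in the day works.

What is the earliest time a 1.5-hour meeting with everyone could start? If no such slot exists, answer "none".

Gita free: 07:00-10:00, 12:45-15:30, 18:00-19:45.
Ben free: 07:45-11:45, 13:15-20:00 (invert busy blocks within the working day).
Tara free: 09:00-11:15, 16:15-17:30, 18:00-20:00 (invert busy blocks within the working day).
Gita ∩ Ben: 07:45-10:00, 13:15-15:30, 18:00-19:45.
Gita ∩ Ben ∩ Tara: 09:00-10:00, 18:00-19:45.
The first common window of at least 90 minutes is 18:00-19:45, so the earliest start is 18:00.

18:00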